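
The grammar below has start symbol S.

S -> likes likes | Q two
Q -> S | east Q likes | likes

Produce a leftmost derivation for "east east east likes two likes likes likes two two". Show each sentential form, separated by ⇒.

S ⇒ Q two ⇒ S two ⇒ Q two two ⇒ east Q likes two two ⇒ east east Q likes likes two two ⇒ east east east Q likes likes likes two two ⇒ east east east S likes likes likes two two ⇒ east east east Q two likes likes likes two two ⇒ east east east likes two likes likes likes two two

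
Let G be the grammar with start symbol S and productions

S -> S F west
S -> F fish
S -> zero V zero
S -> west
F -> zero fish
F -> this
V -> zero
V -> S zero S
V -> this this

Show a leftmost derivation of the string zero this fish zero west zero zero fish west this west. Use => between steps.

S => S F west   [S -> S F west]
S F west => S F west F west   [S -> S F west]
S F west F west => zero V zero F west F west   [S -> zero V zero]
zero V zero F west F west => zero S zero S zero F west F west   [V -> S zero S]
zero S zero S zero F west F west => zero F fish zero S zero F west F west   [S -> F fish]
zero F fish zero S zero F west F west => zero this fish zero S zero F west F west   [F -> this]
zero this fish zero S zero F west F west => zero this fish zero west zero F west F west   [S -> west]
zero this fish zero west zero F west F west => zero this fish zero west zero zero fish west F west   [F -> zero fish]
zero this fish zero west zero zero fish west F west => zero this fish zero west zero zero fish west this west   [F -> this]

S => S F west => S F west F west => zero V zero F west F west => zero S zero S zero F west F west => zero F fish zero S zero F west F west => zero this fish zero S zero F west F west => zero this fish zero west zero F west F west => zero this fish zero west zero zero fish west F west => zero this fish zero west zero zero fish west this west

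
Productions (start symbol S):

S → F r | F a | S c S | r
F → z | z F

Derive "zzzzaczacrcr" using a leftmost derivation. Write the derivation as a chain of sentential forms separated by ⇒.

S ⇒ ScS   [S → S c S]
ScS ⇒ ScScS   [S → S c S]
ScScS ⇒ ScScScS   [S → S c S]
ScScScS ⇒ FacScScS   [S → F a]
FacScScS ⇒ zFacScScS   [F → z F]
zFacScScS ⇒ zzFacScScS   [F → z F]
zzFacScScS ⇒ zzzFacScScS   [F → z F]
zzzFacScScS ⇒ zzzzacScScS   [F → z]
zzzzacScScS ⇒ zzzzacFacScS   [S → F a]
zzzzacFacScS ⇒ zzzzaczacScS   [F → z]
zzzzaczacScS ⇒ zzzzaczacrcS   [S → r]
zzzzaczacrcS ⇒ zzzzaczacrcr   [S → r]

S ⇒ ScS ⇒ ScScS ⇒ ScScScS ⇒ FacScScS ⇒ zFacScScS ⇒ zzFacScScS ⇒ zzzFacScScS ⇒ zzzzacScScS ⇒ zzzzacFacScS ⇒ zzzzaczacScS ⇒ zzzzaczacrcS ⇒ zzzzaczacrcr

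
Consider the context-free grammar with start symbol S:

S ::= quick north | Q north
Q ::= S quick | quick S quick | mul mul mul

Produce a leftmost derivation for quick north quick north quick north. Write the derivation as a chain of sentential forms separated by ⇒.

S ⇒ Q north   [S ::= Q north]
Q north ⇒ S quick north   [Q ::= S quick]
S quick north ⇒ Q north quick north   [S ::= Q north]
Q north quick north ⇒ S quick north quick north   [Q ::= S quick]
S quick north quick north ⇒ quick north quick north quick north   [S ::= quick north]

S ⇒ Q north ⇒ S quick north ⇒ Q north quick north ⇒ S quick north quick north ⇒ quick north quick north quick north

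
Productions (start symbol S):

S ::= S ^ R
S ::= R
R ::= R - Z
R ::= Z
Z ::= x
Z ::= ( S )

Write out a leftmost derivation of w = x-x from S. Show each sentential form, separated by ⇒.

S ⇒ R   [S ::= R]
R ⇒ R-Z   [R ::= R - Z]
R-Z ⇒ Z-Z   [R ::= Z]
Z-Z ⇒ x-Z   [Z ::= x]
x-Z ⇒ x-x   [Z ::= x]

S ⇒ R ⇒ R-Z ⇒ Z-Z ⇒ x-Z ⇒ x-x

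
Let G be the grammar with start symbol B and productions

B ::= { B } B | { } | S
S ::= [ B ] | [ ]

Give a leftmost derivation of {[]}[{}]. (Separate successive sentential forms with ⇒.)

B ⇒ {B}B ⇒ {S}B ⇒ {[]}B ⇒ {[]}S ⇒ {[]}[B] ⇒ {[]}[{}]

B ⇒ {B}B   [B ::= { B } B]
{B}B ⇒ {S}B   [B ::= S]
{S}B ⇒ {[]}B   [S ::= [ ]]
{[]}B ⇒ {[]}S   [B ::= S]
{[]}S ⇒ {[]}[B]   [S ::= [ B ]]
{[]}[B] ⇒ {[]}[{}]   [B ::= { }]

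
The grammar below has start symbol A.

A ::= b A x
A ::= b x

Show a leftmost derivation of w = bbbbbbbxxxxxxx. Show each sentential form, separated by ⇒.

A ⇒ bAx   [A ::= b A x]
bAx ⇒ bbAxx   [A ::= b A x]
bbAxx ⇒ bbbAxxx   [A ::= b A x]
bbbAxxx ⇒ bbbbAxxxx   [A ::= b A x]
bbbbAxxxx ⇒ bbbbbAxxxxx   [A ::= b A x]
bbbbbAxxxxx ⇒ bbbbbbAxxxxxx   [A ::= b A x]
bbbbbbAxxxxxx ⇒ bbbbbbbxxxxxxx   [A ::= b x]

A⇒bAx⇒bbAxx⇒bbbAxxx⇒bbbbAxxxx⇒bbbbbAxxxxx⇒bbbbbbAxxxxxx⇒bbbbbbbxxxxxxx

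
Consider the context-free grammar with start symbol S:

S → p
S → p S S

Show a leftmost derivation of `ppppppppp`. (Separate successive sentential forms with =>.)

S => pSS => ppSSS => pppSSSS => ppppSSS => pppppSSSS => ppppppSSS => pppppppSS => ppppppppS => ppppppppp

S => pSS   [S → p S S]
pSS => ppSSS   [S → p S S]
ppSSS => pppSSSS   [S → p S S]
pppSSSS => ppppSSS   [S → p]
ppppSSS => pppppSSSS   [S → p S S]
pppppSSSS => ppppppSSS   [S → p]
ppppppSSS => pppppppSS   [S → p]
pppppppSS => ppppppppS   [S → p]
ppppppppS => ppppppppp   [S → p]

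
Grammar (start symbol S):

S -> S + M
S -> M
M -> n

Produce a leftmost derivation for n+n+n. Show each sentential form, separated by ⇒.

S ⇒ S+M   [S -> S + M]
S+M ⇒ S+M+M   [S -> S + M]
S+M+M ⇒ M+M+M   [S -> M]
M+M+M ⇒ n+M+M   [M -> n]
n+M+M ⇒ n+n+M   [M -> n]
n+n+M ⇒ n+n+n   [M -> n]

S ⇒ S+M ⇒ S+M+M ⇒ M+M+M ⇒ n+M+M ⇒ n+n+M ⇒ n+n+n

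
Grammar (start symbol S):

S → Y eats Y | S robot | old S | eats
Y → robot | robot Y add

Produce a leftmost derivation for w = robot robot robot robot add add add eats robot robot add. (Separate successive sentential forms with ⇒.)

S ⇒ Y eats Y ⇒ robot Y add eats Y ⇒ robot robot Y add add eats Y ⇒ robot robot robot Y add add add eats Y ⇒ robot robot robot robot add add add eats Y ⇒ robot robot robot robot add add add eats robot Y add ⇒ robot robot robot robot add add add eats robot robot add

S ⇒ Y eats Y   [S → Y eats Y]
Y eats Y ⇒ robot Y add eats Y   [Y → robot Y add]
robot Y add eats Y ⇒ robot robot Y add add eats Y   [Y → robot Y add]
robot robot Y add add eats Y ⇒ robot robot robot Y add add add eats Y   [Y → robot Y add]
robot robot robot Y add add add eats Y ⇒ robot robot robot robot add add add eats Y   [Y → robot]
robot robot robot robot add add add eats Y ⇒ robot robot robot robot add add add eats robot Y add   [Y → robot Y add]
robot robot robot robot add add add eats robot Y add ⇒ robot robot robot robot add add add eats robot robot add   [Y → robot]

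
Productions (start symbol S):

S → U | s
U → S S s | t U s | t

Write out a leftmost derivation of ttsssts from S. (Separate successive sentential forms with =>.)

S => U => SSs => USs => SSsSs => USsSs => tUsSsSs => ttsSsSs => ttsssSs => ttsssUs => ttsssts

S => U   [S → U]
U => SSs   [U → S S s]
SSs => USs   [S → U]
USs => SSsSs   [U → S S s]
SSsSs => USsSs   [S → U]
USsSs => tUsSsSs   [U → t U s]
tUsSsSs => ttsSsSs   [U → t]
ttsSsSs => ttsssSs   [S → s]
ttsssSs => ttsssUs   [S → U]
ttsssUs => ttsssts   [U → t]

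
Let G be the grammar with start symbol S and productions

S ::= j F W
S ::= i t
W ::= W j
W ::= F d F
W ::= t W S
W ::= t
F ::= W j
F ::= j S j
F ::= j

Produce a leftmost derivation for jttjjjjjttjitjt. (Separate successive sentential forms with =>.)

S => jFW => jWjW => jtWSjW => jtWjSjW => jtWjjSjW => jtWjjjSjW => jttjjjSjW => jttjjjjFWjW => jttjjjjjWjW => jttjjjjjtWSjW => jttjjjjjtWjSjW => jttjjjjjttjSjW => jttjjjjjttjitjW => jttjjjjjttjitjt

S => jFW   [S ::= j F W]
jFW => jWjW   [F ::= W j]
jWjW => jtWSjW   [W ::= t W S]
jtWSjW => jtWjSjW   [W ::= W j]
jtWjSjW => jtWjjSjW   [W ::= W j]
jtWjjSjW => jtWjjjSjW   [W ::= W j]
jtWjjjSjW => jttjjjSjW   [W ::= t]
jttjjjSjW => jttjjjjFWjW   [S ::= j F W]
jttjjjjFWjW => jttjjjjjWjW   [F ::= j]
jttjjjjjWjW => jttjjjjjtWSjW   [W ::= t W S]
jttjjjjjtWSjW => jttjjjjjtWjSjW   [W ::= W j]
jttjjjjjtWjSjW => jttjjjjjttjSjW   [W ::= t]
jttjjjjjttjSjW => jttjjjjjttjitjW   [S ::= i t]
jttjjjjjttjitjW => jttjjjjjttjitjt   [W ::= t]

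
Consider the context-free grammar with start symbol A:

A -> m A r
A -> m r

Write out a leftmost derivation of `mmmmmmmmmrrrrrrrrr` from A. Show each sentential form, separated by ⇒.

A ⇒ mAr   [A -> m A r]
mAr ⇒ mmArr   [A -> m A r]
mmArr ⇒ mmmArrr   [A -> m A r]
mmmArrr ⇒ mmmmArrrr   [A -> m A r]
mmmmArrrr ⇒ mmmmmArrrrr   [A -> m A r]
mmmmmArrrrr ⇒ mmmmmmArrrrrr   [A -> m A r]
mmmmmmArrrrrr ⇒ mmmmmmmArrrrrrr   [A -> m A r]
mmmmmmmArrrrrrr ⇒ mmmmmmmmArrrrrrrr   [A -> m A r]
mmmmmmmmArrrrrrrr ⇒ mmmmmmmmmrrrrrrrrr   [A -> m r]

A ⇒ mAr ⇒ mmArr ⇒ mmmArrr ⇒ mmmmArrrr ⇒ mmmmmArrrrr ⇒ mmmmmmArrrrrr ⇒ mmmmmmmArrrrrrr ⇒ mmmmmmmmArrrrrrrr ⇒ mmmmmmmmmrrrrrrrrr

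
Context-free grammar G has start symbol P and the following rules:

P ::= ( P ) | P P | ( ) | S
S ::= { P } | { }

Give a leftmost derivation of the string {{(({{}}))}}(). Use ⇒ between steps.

P ⇒ PP   [P ::= P P]
PP ⇒ SP   [P ::= S]
SP ⇒ {P}P   [S ::= { P }]
{P}P ⇒ {S}P   [P ::= S]
{S}P ⇒ {{P}}P   [S ::= { P }]
{{P}}P ⇒ {{(P)}}P   [P ::= ( P )]
{{(P)}}P ⇒ {{((P))}}P   [P ::= ( P )]
{{((P))}}P ⇒ {{((S))}}P   [P ::= S]
{{((S))}}P ⇒ {{(({P}))}}P   [S ::= { P }]
{{(({P}))}}P ⇒ {{(({S}))}}P   [P ::= S]
{{(({S}))}}P ⇒ {{(({{}}))}}P   [S ::= { }]
{{(({{}}))}}P ⇒ {{(({{}}))}}()   [P ::= ( )]

P ⇒ PP ⇒ SP ⇒ {P}P ⇒ {S}P ⇒ {{P}}P ⇒ {{(P)}}P ⇒ {{((P))}}P ⇒ {{((S))}}P ⇒ {{(({P}))}}P ⇒ {{(({S}))}}P ⇒ {{(({{}}))}}P ⇒ {{(({{}}))}}()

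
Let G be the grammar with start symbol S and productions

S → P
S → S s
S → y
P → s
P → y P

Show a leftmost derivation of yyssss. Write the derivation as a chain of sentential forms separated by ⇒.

S ⇒ Ss   [S → S s]
Ss ⇒ Sss   [S → S s]
Sss ⇒ Ssss   [S → S s]
Ssss ⇒ Psss   [S → P]
Psss ⇒ yPsss   [P → y P]
yPsss ⇒ yyPsss   [P → y P]
yyPsss ⇒ yyssss   [P → s]

S ⇒ Ss ⇒ Sss ⇒ Ssss ⇒ Psss ⇒ yPsss ⇒ yyPsss ⇒ yyssss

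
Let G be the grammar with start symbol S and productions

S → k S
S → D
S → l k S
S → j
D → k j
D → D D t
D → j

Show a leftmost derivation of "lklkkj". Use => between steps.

S=>lkS=>lklkS=>lklkD=>lklkkj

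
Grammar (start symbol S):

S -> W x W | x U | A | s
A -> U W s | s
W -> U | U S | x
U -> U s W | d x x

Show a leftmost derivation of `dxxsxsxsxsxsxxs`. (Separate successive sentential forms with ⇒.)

S ⇒ A ⇒ UWs ⇒ UsWWs ⇒ UsWsWWs ⇒ UsWsWsWWs ⇒ UsWsWsWsWWs ⇒ UsWsWsWsWsWWs ⇒ dxxsWsWsWsWsWWs ⇒ dxxsxsWsWsWsWWs ⇒ dxxsxsxsWsWsWWs ⇒ dxxsxsxsxsWsWWs ⇒ dxxsxsxsxsxsWWs ⇒ dxxsxsxsxsxsxWs ⇒ dxxsxsxsxsxsxxs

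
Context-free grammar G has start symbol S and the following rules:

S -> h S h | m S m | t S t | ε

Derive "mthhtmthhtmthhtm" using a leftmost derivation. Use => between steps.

S => mSm   [S -> m S m]
mSm => mtStm   [S -> t S t]
mtStm => mthShtm   [S -> h S h]
mthShtm => mthhShhtm   [S -> h S h]
mthhShhtm => mthhtSthhtm   [S -> t S t]
mthhtSthhtm => mthhtmSmthhtm   [S -> m S m]
mthhtmSmthhtm => mthhtmtStmthhtm   [S -> t S t]
mthhtmtStmthhtm => mthhtmthShtmthhtm   [S -> h S h]
mthhtmthShtmthhtm => mthhtmthhtmthhtm   [S -> ε]

S => mSm => mtStm => mthShtm => mthhShhtm => mthhtSthhtm => mthhtmSmthhtm => mthhtmtStmthhtm => mthhtmthShtmthhtm => mthhtmthhtmthhtm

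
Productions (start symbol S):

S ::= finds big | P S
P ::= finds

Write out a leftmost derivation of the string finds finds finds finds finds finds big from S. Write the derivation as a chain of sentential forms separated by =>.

S => P S => finds S => finds P S => finds finds S => finds finds P S => finds finds finds S => finds finds finds P S => finds finds finds finds S => finds finds finds finds P S => finds finds finds finds finds S => finds finds finds finds finds finds big

S => P S   [S ::= P S]
P S => finds S   [P ::= finds]
finds S => finds P S   [S ::= P S]
finds P S => finds finds S   [P ::= finds]
finds finds S => finds finds P S   [S ::= P S]
finds finds P S => finds finds finds S   [P ::= finds]
finds finds finds S => finds finds finds P S   [S ::= P S]
finds finds finds P S => finds finds finds finds S   [P ::= finds]
finds finds finds finds S => finds finds finds finds P S   [S ::= P S]
finds finds finds finds P S => finds finds finds finds finds S   [P ::= finds]
finds finds finds finds finds S => finds finds finds finds finds finds big   [S ::= finds big]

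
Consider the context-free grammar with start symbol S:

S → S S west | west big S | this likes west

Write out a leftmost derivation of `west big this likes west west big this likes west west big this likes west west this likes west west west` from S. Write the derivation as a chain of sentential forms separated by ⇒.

S ⇒ S S west   [S → S S west]
S S west ⇒ west big S S west   [S → west big S]
west big S S west ⇒ west big this likes west S west   [S → this likes west]
west big this likes west S west ⇒ west big this likes west west big S west   [S → west big S]
west big this likes west west big S west ⇒ west big this likes west west big S S west west   [S → S S west]
west big this likes west west big S S west west ⇒ west big this likes west west big S S west S west west   [S → S S west]
west big this likes west west big S S west S west west ⇒ west big this likes west west big this likes west S west S west west   [S → this likes west]
west big this likes west west big this likes west S west S west west ⇒ west big this likes west west big this likes west west big S west S west west   [S → west big S]
west big this likes west west big this likes west west big S west S west west ⇒ west big this likes west west big this likes west west big this likes west west S west west   [S → this likes west]
west big this likes west west big this likes west west big this likes west west S west west ⇒ west big this likes west west big this likes west west big this likes west west this likes west west west   [S → this likes west]

S ⇒ S S west ⇒ west big S S west ⇒ west big this likes west S west ⇒ west big this likes west west big S west ⇒ west big this likes west west big S S west west ⇒ west big this likes west west big S S west S west west ⇒ west big this likes west west big this likes west S west S west west ⇒ west big this likes west west big this likes west west big S west S west west ⇒ west big this likes west west big this likes west west big this likes west west S west west ⇒ west big this likes west west big this likes west west big this likes west west this likes west west west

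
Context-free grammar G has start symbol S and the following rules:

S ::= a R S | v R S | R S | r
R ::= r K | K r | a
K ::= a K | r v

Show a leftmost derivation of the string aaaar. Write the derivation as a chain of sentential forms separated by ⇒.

S ⇒ RS ⇒ aS ⇒ aaRS ⇒ aaaS ⇒ aaaRS ⇒ aaaaS ⇒ aaaar

S ⇒ RS   [S ::= R S]
RS ⇒ aS   [R ::= a]
aS ⇒ aaRS   [S ::= a R S]
aaRS ⇒ aaaS   [R ::= a]
aaaS ⇒ aaaRS   [S ::= R S]
aaaRS ⇒ aaaaS   [R ::= a]
aaaaS ⇒ aaaar   [S ::= r]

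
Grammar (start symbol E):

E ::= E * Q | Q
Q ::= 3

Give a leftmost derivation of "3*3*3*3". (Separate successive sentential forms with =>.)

E=>E*Q=>E*Q*Q=>E*Q*Q*Q=>Q*Q*Q*Q=>3*Q*Q*Q=>3*3*Q*Q=>3*3*3*Q=>3*3*3*3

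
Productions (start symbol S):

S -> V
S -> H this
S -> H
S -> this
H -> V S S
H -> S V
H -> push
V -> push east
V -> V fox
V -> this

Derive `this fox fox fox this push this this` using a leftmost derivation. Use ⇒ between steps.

S ⇒ H this   [S -> H this]
H this ⇒ S V this   [H -> S V]
S V this ⇒ H V this   [S -> H]
H V this ⇒ V S S V this   [H -> V S S]
V S S V this ⇒ V fox S S V this   [V -> V fox]
V fox S S V this ⇒ V fox fox S S V this   [V -> V fox]
V fox fox S S V this ⇒ V fox fox fox S S V this   [V -> V fox]
V fox fox fox S S V this ⇒ this fox fox fox S S V this   [V -> this]
this fox fox fox S S V this ⇒ this fox fox fox this S V this   [S -> this]
this fox fox fox this S V this ⇒ this fox fox fox this H V this   [S -> H]
this fox fox fox this H V this ⇒ this fox fox fox this push V this   [H -> push]
this fox fox fox this push V this ⇒ this fox fox fox this push this this   [V -> this]

S ⇒ H this ⇒ S V this ⇒ H V this ⇒ V S S V this ⇒ V fox S S V this ⇒ V fox fox S S V this ⇒ V fox fox fox S S V this ⇒ this fox fox fox S S V this ⇒ this fox fox fox this S V this ⇒ this fox fox fox this H V this ⇒ this fox fox fox this push V this ⇒ this fox fox fox this push this this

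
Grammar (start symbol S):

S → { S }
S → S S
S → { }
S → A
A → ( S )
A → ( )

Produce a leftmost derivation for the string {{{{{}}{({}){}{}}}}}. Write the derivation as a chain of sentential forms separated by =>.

S => {S}   [S → { S }]
{S} => {{S}}   [S → { S }]
{{S}} => {{{S}}}   [S → { S }]
{{{S}}} => {{{SS}}}   [S → S S]
{{{SS}}} => {{{{S}S}}}   [S → { S }]
{{{{S}S}}} => {{{{{}}S}}}   [S → { }]
{{{{{}}S}}} => {{{{{}}{S}}}}   [S → { S }]
{{{{{}}{S}}}} => {{{{{}}{SS}}}}   [S → S S]
{{{{{}}{SS}}}} => {{{{{}}{SSS}}}}   [S → S S]
{{{{{}}{SSS}}}} => {{{{{}}{ASS}}}}   [S → A]
{{{{{}}{ASS}}}} => {{{{{}}{(S)SS}}}}   [A → ( S )]
{{{{{}}{(S)SS}}}} => {{{{{}}{({})SS}}}}   [S → { }]
{{{{{}}{({})SS}}}} => {{{{{}}{({}){}S}}}}   [S → { }]
{{{{{}}{({}){}S}}}} => {{{{{}}{({}){}{}}}}}   [S → { }]

S => {S} => {{S}} => {{{S}}} => {{{SS}}} => {{{{S}S}}} => {{{{{}}S}}} => {{{{{}}{S}}}} => {{{{{}}{SS}}}} => {{{{{}}{SSS}}}} => {{{{{}}{ASS}}}} => {{{{{}}{(S)SS}}}} => {{{{{}}{({})SS}}}} => {{{{{}}{({}){}S}}}} => {{{{{}}{({}){}{}}}}}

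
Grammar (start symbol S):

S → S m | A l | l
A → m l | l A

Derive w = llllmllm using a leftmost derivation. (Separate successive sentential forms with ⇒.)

S ⇒ Sm   [S → S m]
Sm ⇒ Alm   [S → A l]
Alm ⇒ lAlm   [A → l A]
lAlm ⇒ llAlm   [A → l A]
llAlm ⇒ lllAlm   [A → l A]
lllAlm ⇒ llllAlm   [A → l A]
llllAlm ⇒ llllmllm   [A → m l]

S ⇒ Sm ⇒ Alm ⇒ lAlm ⇒ llAlm ⇒ lllAlm ⇒ llllAlm ⇒ llllmllm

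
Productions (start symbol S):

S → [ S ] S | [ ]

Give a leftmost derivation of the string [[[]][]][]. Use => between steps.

S => [S]S   [S → [ S ] S]
[S]S => [[S]S]S   [S → [ S ] S]
[[S]S]S => [[[]]S]S   [S → [ ]]
[[[]]S]S => [[[]][]]S   [S → [ ]]
[[[]][]]S => [[[]][]][]   [S → [ ]]

S=>[S]S=>[[S]S]S=>[[[]]S]S=>[[[]][]]S=>[[[]][]][]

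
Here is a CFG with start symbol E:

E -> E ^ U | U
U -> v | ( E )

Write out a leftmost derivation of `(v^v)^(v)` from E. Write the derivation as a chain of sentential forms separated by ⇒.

E ⇒ E^U ⇒ U^U ⇒ (E)^U ⇒ (E^U)^U ⇒ (U^U)^U ⇒ (v^U)^U ⇒ (v^v)^U ⇒ (v^v)^(E) ⇒ (v^v)^(U) ⇒ (v^v)^(v)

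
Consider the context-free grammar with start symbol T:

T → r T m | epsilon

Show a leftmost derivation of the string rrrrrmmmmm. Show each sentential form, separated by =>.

T => rTm => rrTmm => rrrTmmm => rrrrTmmmm => rrrrrTmmmmm => rrrrrmmmmm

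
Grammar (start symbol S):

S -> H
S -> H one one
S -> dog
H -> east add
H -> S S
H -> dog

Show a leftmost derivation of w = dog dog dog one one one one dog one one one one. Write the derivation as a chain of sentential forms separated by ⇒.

S ⇒ H one one   [S -> H one one]
H one one ⇒ S S one one   [H -> S S]
S S one one ⇒ dog S one one   [S -> dog]
dog S one one ⇒ dog H one one one one   [S -> H one one]
dog H one one one one ⇒ dog S S one one one one   [H -> S S]
dog S S one one one one ⇒ dog H one one S one one one one   [S -> H one one]
dog H one one S one one one one ⇒ dog S S one one S one one one one   [H -> S S]
dog S S one one S one one one one ⇒ dog dog S one one S one one one one   [S -> dog]
dog dog S one one S one one one one ⇒ dog dog H one one one one S one one one one   [S -> H one one]
dog dog H one one one one S one one one one ⇒ dog dog dog one one one one S one one one one   [H -> dog]
dog dog dog one one one one S one one one one ⇒ dog dog dog one one one one dog one one one one   [S -> dog]

S ⇒ H one one ⇒ S S one one ⇒ dog S one one ⇒ dog H one one one one ⇒ dog S S one one one one ⇒ dog H one one S one one one one ⇒ dog S S one one S one one one one ⇒ dog dog S one one S one one one one ⇒ dog dog H one one one one S one one one one ⇒ dog dog dog one one one one S one one one one ⇒ dog dog dog one one one one dog one one one one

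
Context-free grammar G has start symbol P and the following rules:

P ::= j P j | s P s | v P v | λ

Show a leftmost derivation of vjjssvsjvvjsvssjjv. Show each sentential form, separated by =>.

P => vPv => vjPjv => vjjPjjv => vjjsPsjjv => vjjssPssjjv => vjjssvPvssjjv => vjjssvsPsvssjjv => vjjssvsjPjsvssjjv => vjjssvsjvPvjsvssjjv => vjjssvsjvvjsvssjjv

P => vPv   [P ::= v P v]
vPv => vjPjv   [P ::= j P j]
vjPjv => vjjPjjv   [P ::= j P j]
vjjPjjv => vjjsPsjjv   [P ::= s P s]
vjjsPsjjv => vjjssPssjjv   [P ::= s P s]
vjjssPssjjv => vjjssvPvssjjv   [P ::= v P v]
vjjssvPvssjjv => vjjssvsPsvssjjv   [P ::= s P s]
vjjssvsPsvssjjv => vjjssvsjPjsvssjjv   [P ::= j P j]
vjjssvsjPjsvssjjv => vjjssvsjvPvjsvssjjv   [P ::= v P v]
vjjssvsjvPvjsvssjjv => vjjssvsjvvjsvssjjv   [P ::= λ]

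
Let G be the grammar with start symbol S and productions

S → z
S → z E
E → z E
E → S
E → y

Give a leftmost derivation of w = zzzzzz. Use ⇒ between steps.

S⇒zE⇒zzE⇒zzzE⇒zzzS⇒zzzzE⇒zzzzzE⇒zzzzzS⇒zzzzzz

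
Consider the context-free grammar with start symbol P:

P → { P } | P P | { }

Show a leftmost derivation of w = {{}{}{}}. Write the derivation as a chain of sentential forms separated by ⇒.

P ⇒ {P} ⇒ {PP} ⇒ {PPP} ⇒ {{}PP} ⇒ {{}{}P} ⇒ {{}{}{}}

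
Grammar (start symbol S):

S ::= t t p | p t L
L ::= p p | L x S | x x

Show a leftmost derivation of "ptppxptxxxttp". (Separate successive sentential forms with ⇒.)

S ⇒ ptL ⇒ ptLxS ⇒ ptppxS ⇒ ptppxptL ⇒ ptppxptLxS ⇒ ptppxptxxxS ⇒ ptppxptxxxttp

S ⇒ ptL   [S ::= p t L]
ptL ⇒ ptLxS   [L ::= L x S]
ptLxS ⇒ ptppxS   [L ::= p p]
ptppxS ⇒ ptppxptL   [S ::= p t L]
ptppxptL ⇒ ptppxptLxS   [L ::= L x S]
ptppxptLxS ⇒ ptppxptxxxS   [L ::= x x]
ptppxptxxxS ⇒ ptppxptxxxttp   [S ::= t t p]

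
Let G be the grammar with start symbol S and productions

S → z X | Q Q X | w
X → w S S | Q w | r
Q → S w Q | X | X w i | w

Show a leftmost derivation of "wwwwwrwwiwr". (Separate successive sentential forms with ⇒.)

S ⇒ QQX ⇒ XwiQX ⇒ wSSwiQX ⇒ wQQXSwiQX ⇒ wSwQQXSwiQX ⇒ wwwQQXSwiQX ⇒ wwwwQXSwiQX ⇒ wwwwwXSwiQX ⇒ wwwwwrSwiQX ⇒ wwwwwrwwiQX ⇒ wwwwwrwwiwX ⇒ wwwwwrwwiwr

S ⇒ QQX   [S → Q Q X]
QQX ⇒ XwiQX   [Q → X w i]
XwiQX ⇒ wSSwiQX   [X → w S S]
wSSwiQX ⇒ wQQXSwiQX   [S → Q Q X]
wQQXSwiQX ⇒ wSwQQXSwiQX   [Q → S w Q]
wSwQQXSwiQX ⇒ wwwQQXSwiQX   [S → w]
wwwQQXSwiQX ⇒ wwwwQXSwiQX   [Q → w]
wwwwQXSwiQX ⇒ wwwwwXSwiQX   [Q → w]
wwwwwXSwiQX ⇒ wwwwwrSwiQX   [X → r]
wwwwwrSwiQX ⇒ wwwwwrwwiQX   [S → w]
wwwwwrwwiQX ⇒ wwwwwrwwiwX   [Q → w]
wwwwwrwwiwX ⇒ wwwwwrwwiwr   [X → r]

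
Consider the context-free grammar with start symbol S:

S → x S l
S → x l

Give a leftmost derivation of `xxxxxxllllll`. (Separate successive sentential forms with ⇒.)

S⇒xSl⇒xxSll⇒xxxSlll⇒xxxxSllll⇒xxxxxSlllll⇒xxxxxxllllll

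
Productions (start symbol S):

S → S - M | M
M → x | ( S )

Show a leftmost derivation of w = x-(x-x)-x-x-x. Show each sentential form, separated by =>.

S => S-M => S-M-M => S-M-M-M => S-M-M-M-M => M-M-M-M-M => x-M-M-M-M => x-(S)-M-M-M => x-(S-M)-M-M-M => x-(M-M)-M-M-M => x-(x-M)-M-M-M => x-(x-x)-M-M-M => x-(x-x)-x-M-M => x-(x-x)-x-x-M => x-(x-x)-x-x-x

S => S-M   [S → S - M]
S-M => S-M-M   [S → S - M]
S-M-M => S-M-M-M   [S → S - M]
S-M-M-M => S-M-M-M-M   [S → S - M]
S-M-M-M-M => M-M-M-M-M   [S → M]
M-M-M-M-M => x-M-M-M-M   [M → x]
x-M-M-M-M => x-(S)-M-M-M   [M → ( S )]
x-(S)-M-M-M => x-(S-M)-M-M-M   [S → S - M]
x-(S-M)-M-M-M => x-(M-M)-M-M-M   [S → M]
x-(M-M)-M-M-M => x-(x-M)-M-M-M   [M → x]
x-(x-M)-M-M-M => x-(x-x)-M-M-M   [M → x]
x-(x-x)-M-M-M => x-(x-x)-x-M-M   [M → x]
x-(x-x)-x-M-M => x-(x-x)-x-x-M   [M → x]
x-(x-x)-x-x-M => x-(x-x)-x-x-x   [M → x]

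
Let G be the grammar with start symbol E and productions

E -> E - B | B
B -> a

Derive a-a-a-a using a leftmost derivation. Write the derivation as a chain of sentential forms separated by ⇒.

E ⇒ E-B ⇒ E-B-B ⇒ E-B-B-B ⇒ B-B-B-B ⇒ a-B-B-B ⇒ a-a-B-B ⇒ a-a-a-B ⇒ a-a-a-a

E ⇒ E-B   [E -> E - B]
E-B ⇒ E-B-B   [E -> E - B]
E-B-B ⇒ E-B-B-B   [E -> E - B]
E-B-B-B ⇒ B-B-B-B   [E -> B]
B-B-B-B ⇒ a-B-B-B   [B -> a]
a-B-B-B ⇒ a-a-B-B   [B -> a]
a-a-B-B ⇒ a-a-a-B   [B -> a]
a-a-a-B ⇒ a-a-a-a   [B -> a]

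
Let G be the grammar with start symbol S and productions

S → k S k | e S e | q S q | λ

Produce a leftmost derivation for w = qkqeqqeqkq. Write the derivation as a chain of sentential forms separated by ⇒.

S ⇒ qSq ⇒ qkSkq ⇒ qkqSqkq ⇒ qkqeSeqkq ⇒ qkqeqSqeqkq ⇒ qkqeqqeqkq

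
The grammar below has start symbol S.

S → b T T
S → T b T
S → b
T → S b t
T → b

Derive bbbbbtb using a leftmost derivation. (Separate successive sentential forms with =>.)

S => bTT   [S → b T T]
bTT => bSbtT   [T → S b t]
bSbtT => bbTTbtT   [S → b T T]
bbTTbtT => bbbTbtT   [T → b]
bbbTbtT => bbbbbtT   [T → b]
bbbbbtT => bbbbbtb   [T → b]

S => bTT => bSbtT => bbTTbtT => bbbTbtT => bbbbbtT => bbbbbtb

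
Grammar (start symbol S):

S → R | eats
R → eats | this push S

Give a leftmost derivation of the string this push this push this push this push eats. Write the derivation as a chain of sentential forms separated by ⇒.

S ⇒ R   [S → R]
R ⇒ this push S   [R → this push S]
this push S ⇒ this push R   [S → R]
this push R ⇒ this push this push S   [R → this push S]
this push this push S ⇒ this push this push R   [S → R]
this push this push R ⇒ this push this push this push S   [R → this push S]
this push this push this push S ⇒ this push this push this push R   [S → R]
this push this push this push R ⇒ this push this push this push this push S   [R → this push S]
this push this push this push this push S ⇒ this push this push this push this push eats   [S → eats]

S ⇒ R ⇒ this push S ⇒ this push R ⇒ this push this push S ⇒ this push this push R ⇒ this push this push this push S ⇒ this push this push this push R ⇒ this push this push this push this push S ⇒ this push this push this push this push eats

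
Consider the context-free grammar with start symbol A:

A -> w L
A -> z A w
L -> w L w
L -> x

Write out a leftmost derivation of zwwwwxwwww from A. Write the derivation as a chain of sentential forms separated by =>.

A => zAw => zwLw => zwwLww => zwwwLwww => zwwwwLwwww => zwwwwxwwww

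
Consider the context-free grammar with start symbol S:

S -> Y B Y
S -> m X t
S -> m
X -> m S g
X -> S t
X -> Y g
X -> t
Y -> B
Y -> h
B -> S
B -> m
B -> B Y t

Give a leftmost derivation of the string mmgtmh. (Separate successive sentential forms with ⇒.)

S ⇒ YBY ⇒ BBY ⇒ SBY ⇒ mXtBY ⇒ mYgtBY ⇒ mBgtBY ⇒ mmgtBY ⇒ mmgtmY ⇒ mmgtmh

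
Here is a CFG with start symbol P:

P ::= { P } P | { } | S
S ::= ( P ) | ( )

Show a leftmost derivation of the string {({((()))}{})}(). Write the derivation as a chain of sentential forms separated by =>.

P => {P}P   [P ::= { P } P]
{P}P => {S}P   [P ::= S]
{S}P => {(P)}P   [S ::= ( P )]
{(P)}P => {({P}P)}P   [P ::= { P } P]
{({P}P)}P => {({S}P)}P   [P ::= S]
{({S}P)}P => {({(P)}P)}P   [S ::= ( P )]
{({(P)}P)}P => {({(S)}P)}P   [P ::= S]
{({(S)}P)}P => {({((P))}P)}P   [S ::= ( P )]
{({((P))}P)}P => {({((S))}P)}P   [P ::= S]
{({((S))}P)}P => {({((()))}P)}P   [S ::= ( )]
{({((()))}P)}P => {({((()))}{})}P   [P ::= { }]
{({((()))}{})}P => {({((()))}{})}S   [P ::= S]
{({((()))}{})}S => {({((()))}{})}()   [S ::= ( )]

P=>{P}P=>{S}P=>{(P)}P=>{({P}P)}P=>{({S}P)}P=>{({(P)}P)}P=>{({(S)}P)}P=>{({((P))}P)}P=>{({((S))}P)}P=>{({((()))}P)}P=>{({((()))}{})}P=>{({((()))}{})}S=>{({((()))}{})}()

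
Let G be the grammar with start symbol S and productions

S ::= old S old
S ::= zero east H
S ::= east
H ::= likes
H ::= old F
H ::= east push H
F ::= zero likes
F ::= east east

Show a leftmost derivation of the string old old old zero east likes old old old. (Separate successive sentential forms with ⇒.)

S ⇒ old S old   [S ::= old S old]
old S old ⇒ old old S old old   [S ::= old S old]
old old S old old ⇒ old old old S old old old   [S ::= old S old]
old old old S old old old ⇒ old old old zero east H old old old   [S ::= zero east H]
old old old zero east H old old old ⇒ old old old zero east likes old old old   [H ::= likes]

S ⇒ old S old ⇒ old old S old old ⇒ old old old S old old old ⇒ old old old zero east H old old old ⇒ old old old zero east likes old old old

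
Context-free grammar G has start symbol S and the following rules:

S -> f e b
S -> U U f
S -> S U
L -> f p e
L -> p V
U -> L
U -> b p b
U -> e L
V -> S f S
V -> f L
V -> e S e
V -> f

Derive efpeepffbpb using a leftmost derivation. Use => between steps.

S => SU   [S -> S U]
SU => UUfU   [S -> U U f]
UUfU => eLUfU   [U -> e L]
eLUfU => efpeUfU   [L -> f p e]
efpeUfU => efpeeLfU   [U -> e L]
efpeeLfU => efpeepVfU   [L -> p V]
efpeepVfU => efpeepffU   [V -> f]
efpeepffU => efpeepffbpb   [U -> b p b]

S => SU => UUfU => eLUfU => efpeUfU => efpeeLfU => efpeepVfU => efpeepffU => efpeepffbpb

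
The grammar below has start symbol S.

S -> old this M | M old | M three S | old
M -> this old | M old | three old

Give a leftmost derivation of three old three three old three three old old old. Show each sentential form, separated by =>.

S => M three S => three old three S => three old three M three S => three old three three old three S => three old three three old three M old => three old three three old three M old old => three old three three old three three old old old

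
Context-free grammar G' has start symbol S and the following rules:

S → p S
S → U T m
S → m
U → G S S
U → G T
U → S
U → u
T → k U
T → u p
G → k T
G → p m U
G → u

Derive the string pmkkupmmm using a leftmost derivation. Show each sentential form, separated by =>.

S => pS   [S → p S]
pS => pUTm   [S → U T m]
pUTm => pSTm   [U → S]
pSTm => pmTm   [S → m]
pmTm => pmkUm   [T → k U]
pmkUm => pmkGSSm   [U → G S S]
pmkGSSm => pmkkTSSm   [G → k T]
pmkkTSSm => pmkkupSSm   [T → u p]
pmkkupSSm => pmkkupmSm   [S → m]
pmkkupmSm => pmkkupmmm   [S → m]

S => pS => pUTm => pSTm => pmTm => pmkUm => pmkGSSm => pmkkTSSm => pmkkupSSm => pmkkupmSm => pmkkupmmm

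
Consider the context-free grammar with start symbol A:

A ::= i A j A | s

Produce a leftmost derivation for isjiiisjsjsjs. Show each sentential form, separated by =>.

A=>iAjA=>isjA=>isjiAjA=>isjiiAjAjA=>isjiiiAjAjAjA=>isjiiisjAjAjA=>isjiiisjsjAjA=>isjiiisjsjsjA=>isjiiisjsjsjs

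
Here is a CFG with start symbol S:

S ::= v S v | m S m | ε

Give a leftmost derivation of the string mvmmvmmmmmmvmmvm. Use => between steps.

S => mSm   [S ::= m S m]
mSm => mvSvm   [S ::= v S v]
mvSvm => mvmSmvm   [S ::= m S m]
mvmSmvm => mvmmSmmvm   [S ::= m S m]
mvmmSmmvm => mvmmvSvmmvm   [S ::= v S v]
mvmmvSvmmvm => mvmmvmSmvmmvm   [S ::= m S m]
mvmmvmSmvmmvm => mvmmvmmSmmvmmvm   [S ::= m S m]
mvmmvmmSmmvmmvm => mvmmvmmmSmmmvmmvm   [S ::= m S m]
mvmmvmmmSmmmvmmvm => mvmmvmmmmmmvmmvm   [S ::= ε]

S=>mSm=>mvSvm=>mvmSmvm=>mvmmSmmvm=>mvmmvSvmmvm=>mvmmvmSmvmmvm=>mvmmvmmSmmvmmvm=>mvmmvmmmSmmmvmmvm=>mvmmvmmmmmmvmmvm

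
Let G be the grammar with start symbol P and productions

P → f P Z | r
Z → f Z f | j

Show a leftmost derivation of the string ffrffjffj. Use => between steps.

P=>fPZ=>ffPZZ=>ffrZZ=>ffrfZfZ=>ffrffZffZ=>ffrffjffZ=>ffrffjffj

P => fPZ   [P → f P Z]
fPZ => ffPZZ   [P → f P Z]
ffPZZ => ffrZZ   [P → r]
ffrZZ => ffrfZfZ   [Z → f Z f]
ffrfZfZ => ffrffZffZ   [Z → f Z f]
ffrffZffZ => ffrffjffZ   [Z → j]
ffrffjffZ => ffrffjffj   [Z → j]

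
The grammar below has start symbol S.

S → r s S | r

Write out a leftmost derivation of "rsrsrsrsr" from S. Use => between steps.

S=>rsS=>rsrsS=>rsrsrsS=>rsrsrsrsS=>rsrsrsrsr

S => rsS   [S → r s S]
rsS => rsrsS   [S → r s S]
rsrsS => rsrsrsS   [S → r s S]
rsrsrsS => rsrsrsrsS   [S → r s S]
rsrsrsrsS => rsrsrsrsr   [S → r]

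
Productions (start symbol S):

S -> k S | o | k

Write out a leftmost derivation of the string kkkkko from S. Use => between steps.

S=>kS=>kkS=>kkkS=>kkkkS=>kkkkkS=>kkkkko

S => kS   [S -> k S]
kS => kkS   [S -> k S]
kkS => kkkS   [S -> k S]
kkkS => kkkkS   [S -> k S]
kkkkS => kkkkkS   [S -> k S]
kkkkkS => kkkkko   [S -> o]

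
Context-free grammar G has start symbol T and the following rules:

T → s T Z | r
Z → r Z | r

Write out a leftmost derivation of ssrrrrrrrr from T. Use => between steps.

T => sTZ   [T → s T Z]
sTZ => ssTZZ   [T → s T Z]
ssTZZ => ssrZZ   [T → r]
ssrZZ => ssrrZZ   [Z → r Z]
ssrrZZ => ssrrrZZ   [Z → r Z]
ssrrrZZ => ssrrrrZZ   [Z → r Z]
ssrrrrZZ => ssrrrrrZ   [Z → r]
ssrrrrrZ => ssrrrrrrZ   [Z → r Z]
ssrrrrrrZ => ssrrrrrrrZ   [Z → r Z]
ssrrrrrrrZ => ssrrrrrrrr   [Z → r]

T=>sTZ=>ssTZZ=>ssrZZ=>ssrrZZ=>ssrrrZZ=>ssrrrrZZ=>ssrrrrrZ=>ssrrrrrrZ=>ssrrrrrrrZ=>ssrrrrrrrr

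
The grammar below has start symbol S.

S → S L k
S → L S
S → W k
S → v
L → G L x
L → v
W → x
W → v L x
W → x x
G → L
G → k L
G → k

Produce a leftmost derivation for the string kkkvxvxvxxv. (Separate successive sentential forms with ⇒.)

S ⇒ LS   [S → L S]
LS ⇒ GLxS   [L → G L x]
GLxS ⇒ kLxS   [G → k]
kLxS ⇒ kGLxxS   [L → G L x]
kGLxxS ⇒ kkLLxxS   [G → k L]
kkLLxxS ⇒ kkGLxLxxS   [L → G L x]
kkGLxLxxS ⇒ kkLLxLxxS   [G → L]
kkLLxLxxS ⇒ kkGLxLxLxxS   [L → G L x]
kkGLxLxLxxS ⇒ kkkLxLxLxxS   [G → k]
kkkLxLxLxxS ⇒ kkkvxLxLxxS   [L → v]
kkkvxLxLxxS ⇒ kkkvxvxLxxS   [L → v]
kkkvxvxLxxS ⇒ kkkvxvxvxxS   [L → v]
kkkvxvxvxxS ⇒ kkkvxvxvxxv   [S → v]

S⇒LS⇒GLxS⇒kLxS⇒kGLxxS⇒kkLLxxS⇒kkGLxLxxS⇒kkLLxLxxS⇒kkGLxLxLxxS⇒kkkLxLxLxxS⇒kkkvxLxLxxS⇒kkkvxvxLxxS⇒kkkvxvxvxxS⇒kkkvxvxvxxv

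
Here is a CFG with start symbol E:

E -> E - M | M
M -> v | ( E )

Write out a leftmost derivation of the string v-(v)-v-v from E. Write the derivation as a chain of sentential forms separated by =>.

E => E-M   [E -> E - M]
E-M => E-M-M   [E -> E - M]
E-M-M => E-M-M-M   [E -> E - M]
E-M-M-M => M-M-M-M   [E -> M]
M-M-M-M => v-M-M-M   [M -> v]
v-M-M-M => v-(E)-M-M   [M -> ( E )]
v-(E)-M-M => v-(M)-M-M   [E -> M]
v-(M)-M-M => v-(v)-M-M   [M -> v]
v-(v)-M-M => v-(v)-v-M   [M -> v]
v-(v)-v-M => v-(v)-v-v   [M -> v]

E=>E-M=>E-M-M=>E-M-M-M=>M-M-M-M=>v-M-M-M=>v-(E)-M-M=>v-(M)-M-M=>v-(v)-M-M=>v-(v)-v-M=>v-(v)-v-v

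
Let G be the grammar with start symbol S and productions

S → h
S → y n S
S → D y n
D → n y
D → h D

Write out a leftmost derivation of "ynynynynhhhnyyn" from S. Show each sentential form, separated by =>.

S => ynS => ynynS => ynynynS => ynynynynS => ynynynynDyn => ynynynynhDyn => ynynynynhhDyn => ynynynynhhhDyn => ynynynynhhhnyyn

S => ynS   [S → y n S]
ynS => ynynS   [S → y n S]
ynynS => ynynynS   [S → y n S]
ynynynS => ynynynynS   [S → y n S]
ynynynynS => ynynynynDyn   [S → D y n]
ynynynynDyn => ynynynynhDyn   [D → h D]
ynynynynhDyn => ynynynynhhDyn   [D → h D]
ynynynynhhDyn => ynynynynhhhDyn   [D → h D]
ynynynynhhhDyn => ynynynynhhhnyyn   [D → n y]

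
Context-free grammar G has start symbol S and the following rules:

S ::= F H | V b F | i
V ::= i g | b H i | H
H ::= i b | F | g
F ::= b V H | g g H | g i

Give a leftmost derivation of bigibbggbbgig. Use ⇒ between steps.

S ⇒ VbF   [S ::= V b F]
VbF ⇒ HbF   [V ::= H]
HbF ⇒ FbF   [H ::= F]
FbF ⇒ bVHbF   [F ::= b V H]
bVHbF ⇒ bigHbF   [V ::= i g]
bigHbF ⇒ bigibbF   [H ::= i b]
bigibbF ⇒ bigibbggH   [F ::= g g H]
bigibbggH ⇒ bigibbggF   [H ::= F]
bigibbggF ⇒ bigibbggbVH   [F ::= b V H]
bigibbggbVH ⇒ bigibbggbbHiH   [V ::= b H i]
bigibbggbbHiH ⇒ bigibbggbbgiH   [H ::= g]
bigibbggbbgiH ⇒ bigibbggbbgig   [H ::= g]

S ⇒ VbF ⇒ HbF ⇒ FbF ⇒ bVHbF ⇒ bigHbF ⇒ bigibbF ⇒ bigibbggH ⇒ bigibbggF ⇒ bigibbggbVH ⇒ bigibbggbbHiH ⇒ bigibbggbbgiH ⇒ bigibbggbbgig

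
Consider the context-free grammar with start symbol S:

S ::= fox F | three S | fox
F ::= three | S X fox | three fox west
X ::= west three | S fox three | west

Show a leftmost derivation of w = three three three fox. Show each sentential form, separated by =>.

S => three S   [S ::= three S]
three S => three three S   [S ::= three S]
three three S => three three three S   [S ::= three S]
three three three S => three three three fox   [S ::= fox]

S => three S => three three S => three three three S => three three three fox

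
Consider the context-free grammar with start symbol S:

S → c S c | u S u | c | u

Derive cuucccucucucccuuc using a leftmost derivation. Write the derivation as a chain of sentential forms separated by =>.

S => cSc => cuSuc => cuuSuuc => cuucScuuc => cuuccSccuuc => cuucccScccuuc => cuucccuSucccuuc => cuucccucScucccuuc => cuucccucucucccuuc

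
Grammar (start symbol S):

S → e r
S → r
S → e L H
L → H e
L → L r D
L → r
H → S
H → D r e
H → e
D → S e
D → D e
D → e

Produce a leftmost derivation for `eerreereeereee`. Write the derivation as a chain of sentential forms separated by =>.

S=>eLH=>eHeH=>eDreeH=>eDereeH=>eSeereeH=>eeLHeereeH=>eeLrDHeereeH=>eerrDHeereeH=>eerreHeereeH=>eerreDreeereeH=>eerreereeereeH=>eerreereeereee

S => eLH   [S → e L H]
eLH => eHeH   [L → H e]
eHeH => eDreeH   [H → D r e]
eDreeH => eDereeH   [D → D e]
eDereeH => eSeereeH   [D → S e]
eSeereeH => eeLHeereeH   [S → e L H]
eeLHeereeH => eeLrDHeereeH   [L → L r D]
eeLrDHeereeH => eerrDHeereeH   [L → r]
eerrDHeereeH => eerreHeereeH   [D → e]
eerreHeereeH => eerreDreeereeH   [H → D r e]
eerreDreeereeH => eerreereeereeH   [D → e]
eerreereeereeH => eerreereeereee   [H → e]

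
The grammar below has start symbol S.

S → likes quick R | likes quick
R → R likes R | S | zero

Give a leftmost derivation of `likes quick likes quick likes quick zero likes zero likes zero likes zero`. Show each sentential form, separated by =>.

S => likes quick R => likes quick R likes R => likes quick R likes R likes R => likes quick R likes R likes R likes R => likes quick S likes R likes R likes R => likes quick likes quick R likes R likes R likes R => likes quick likes quick S likes R likes R likes R => likes quick likes quick likes quick R likes R likes R likes R => likes quick likes quick likes quick zero likes R likes R likes R => likes quick likes quick likes quick zero likes zero likes R likes R => likes quick likes quick likes quick zero likes zero likes zero likes R => likes quick likes quick likes quick zero likes zero likes zero likes zero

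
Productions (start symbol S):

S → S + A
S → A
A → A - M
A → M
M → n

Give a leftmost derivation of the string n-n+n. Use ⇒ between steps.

S ⇒ S+A   [S → S + A]
S+A ⇒ A+A   [S → A]
A+A ⇒ A-M+A   [A → A - M]
A-M+A ⇒ M-M+A   [A → M]
M-M+A ⇒ n-M+A   [M → n]
n-M+A ⇒ n-n+A   [M → n]
n-n+A ⇒ n-n+M   [A → M]
n-n+M ⇒ n-n+n   [M → n]

S ⇒ S+A ⇒ A+A ⇒ A-M+A ⇒ M-M+A ⇒ n-M+A ⇒ n-n+A ⇒ n-n+M ⇒ n-n+n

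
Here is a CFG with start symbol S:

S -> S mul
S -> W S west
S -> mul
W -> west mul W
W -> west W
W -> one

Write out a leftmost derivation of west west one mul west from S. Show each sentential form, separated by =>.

S => W S west   [S -> W S west]
W S west => west W S west   [W -> west W]
west W S west => west west W S west   [W -> west W]
west west W S west => west west one S west   [W -> one]
west west one S west => west west one mul west   [S -> mul]

S => W S west => west W S west => west west W S west => west west one S west => west west one mul west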